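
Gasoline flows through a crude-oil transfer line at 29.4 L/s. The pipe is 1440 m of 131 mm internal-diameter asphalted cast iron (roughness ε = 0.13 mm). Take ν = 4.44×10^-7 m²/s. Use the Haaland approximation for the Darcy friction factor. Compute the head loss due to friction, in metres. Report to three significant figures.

h_f ≈ 53.4 m

V = 4Q/(πD²) = 4·0.0294/(π·0.131²) = 2.181 m/s
Re = VD/ν = 2.181·0.131/4.44×10^-7 = 6.44×10^5 → turbulent
ε/D = 0.13/131 = 9.92×10^-4
Haaland: f = 0.02005
h_f = f(L/D)V²/(2g) = 0.02005·(1440/0.131)·2.181²/(2·9.81) = 53.45 m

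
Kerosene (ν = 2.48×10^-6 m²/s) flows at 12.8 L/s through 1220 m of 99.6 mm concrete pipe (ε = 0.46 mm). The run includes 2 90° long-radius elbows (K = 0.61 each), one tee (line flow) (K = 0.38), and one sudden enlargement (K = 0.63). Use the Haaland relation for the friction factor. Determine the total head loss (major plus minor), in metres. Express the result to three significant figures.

V = 4Q/(πD²) = 1.643 m/s; V²/2g = 0.1376 m
Re = 6.60×10^4, ε/D = 0.00462 → f = 0.03104 (Haaland)
Major: h_f = f(L/D)·V²/2g = 0.03104·12249·0.1376 = 52.31 m
Minor: ΣK = 2.23; h_m = ΣK·V²/2g = 0.3068 m
Total H_L = 52.31 + 0.3068 = 52.62 m

H_L ≈ 52.6 m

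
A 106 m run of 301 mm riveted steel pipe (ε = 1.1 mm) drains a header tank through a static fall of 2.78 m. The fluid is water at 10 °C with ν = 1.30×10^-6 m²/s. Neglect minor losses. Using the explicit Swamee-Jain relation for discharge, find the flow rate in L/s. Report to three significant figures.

Swamee-Jain (Type II): Q = -0.965·√(gD⁵h_f/L)·ln[ε/(3.7D) + √(3.17ν²L/(gD³h_f))]
√(gD⁵h_f/L) = √(9.81·0.301⁵·2.78/106) = 0.02521
ε/(3.7D) = 9.88×10^-4; √(3.17ν²L/(gD³h_f)) = 2.76×10^-5
Q = -0.965·0.02521·ln(0.001015) = 0.1677 m³/s
Check: V = 2.36 m/s, Re = 5.46×10^5, f = 0.02799, h_f = 2.79 m ≈ 2.78 m ✓

Q ≈ 168 L/s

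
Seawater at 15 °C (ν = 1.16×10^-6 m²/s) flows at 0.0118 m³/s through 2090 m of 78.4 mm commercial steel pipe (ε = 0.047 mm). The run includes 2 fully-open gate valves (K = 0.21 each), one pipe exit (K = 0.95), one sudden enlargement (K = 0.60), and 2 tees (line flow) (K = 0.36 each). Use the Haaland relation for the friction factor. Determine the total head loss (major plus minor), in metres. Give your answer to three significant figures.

H_L ≈ 159 m

V = 4Q/(πD²) = 2.444 m/s; V²/2g = 0.3045 m
Re = 1.65×10^5, ε/D = 5.99×10^-4 → f = 0.01945 (Haaland)
Major: h_f = f(L/D)·V²/2g = 0.01945·26658·0.3045 = 157.9 m
Minor: ΣK = 2.69; h_m = ΣK·V²/2g = 0.8192 m
Total H_L = 157.9 + 0.8192 = 158.7 m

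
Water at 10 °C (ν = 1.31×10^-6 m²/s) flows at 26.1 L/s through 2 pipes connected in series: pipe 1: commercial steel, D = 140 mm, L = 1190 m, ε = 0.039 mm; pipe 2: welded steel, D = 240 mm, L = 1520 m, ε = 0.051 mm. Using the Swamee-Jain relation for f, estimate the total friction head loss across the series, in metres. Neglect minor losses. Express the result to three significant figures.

Pipe 1: V = 1.695 m/s, Re = 1.81×10^5, ε/D = 2.79×10^-4, f = 0.01786, h_1 = f(L/D)V²/2g = 22.25 m
Pipe 2: V = 0.5769 m/s, Re = 1.06×10^5, ε/D = 2.12×10^-4, f = 0.01889, h_2 = f(L/D)V²/2g = 2.030 m
Series → Q common, losses add: H = Σh = 24.28 m

H ≈ 24.3 m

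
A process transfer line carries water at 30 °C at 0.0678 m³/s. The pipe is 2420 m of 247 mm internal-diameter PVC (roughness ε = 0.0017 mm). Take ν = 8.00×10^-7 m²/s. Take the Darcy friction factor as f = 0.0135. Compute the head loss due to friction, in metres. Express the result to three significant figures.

h_f ≈ 13.5 m

V = 4Q/(πD²) = 4·0.0678/(π·0.247²) = 1.415 m/s
h_f = f(L/D)V²/(2g) = 0.01350·(2420/0.247)·1.415²/(2·9.81) = 13.50 m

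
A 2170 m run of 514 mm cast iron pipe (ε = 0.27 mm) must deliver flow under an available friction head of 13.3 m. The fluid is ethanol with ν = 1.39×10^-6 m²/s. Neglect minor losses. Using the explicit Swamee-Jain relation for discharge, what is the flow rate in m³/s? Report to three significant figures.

Swamee-Jain (Type II): Q = -0.965·√(gD⁵h_f/L)·ln[ε/(3.7D) + √(3.17ν²L/(gD³h_f))]
√(gD⁵h_f/L) = √(9.81·0.514⁵·13.3/2170) = 0.04644
ε/(3.7D) = 1.42×10^-4; √(3.17ν²L/(gD³h_f)) = 2.74×10^-5
Q = -0.965·0.04644·ln(1.694×10^-4) = 0.3892 m³/s
Check: V = 1.88 m/s, Re = 6.94×10^5, f = 0.01768, h_f = 13.4 m ≈ 13.3 m ✓

Q ≈ 0.389 m³/s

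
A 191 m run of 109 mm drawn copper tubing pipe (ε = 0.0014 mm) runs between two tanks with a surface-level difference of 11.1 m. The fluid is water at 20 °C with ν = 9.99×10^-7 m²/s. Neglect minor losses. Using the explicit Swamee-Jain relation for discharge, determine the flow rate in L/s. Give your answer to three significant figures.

Swamee-Jain (Type II): Q = -0.965·√(gD⁵h_f/L)·ln[ε/(3.7D) + √(3.17ν²L/(gD³h_f))]
√(gD⁵h_f/L) = √(9.81·0.109⁵·11.1/191) = 0.002962
ε/(3.7D) = 3.47×10^-6; √(3.17ν²L/(gD³h_f)) = 6.55×10^-5
Q = -0.965·0.002962·ln(6.893×10^-5) = 0.02739 m³/s
Check: V = 2.93 m/s, Re = 3.20×10^5, f = 0.01436, h_f = 11.0 m ≈ 11.1 m ✓

Q ≈ 27.4 L/s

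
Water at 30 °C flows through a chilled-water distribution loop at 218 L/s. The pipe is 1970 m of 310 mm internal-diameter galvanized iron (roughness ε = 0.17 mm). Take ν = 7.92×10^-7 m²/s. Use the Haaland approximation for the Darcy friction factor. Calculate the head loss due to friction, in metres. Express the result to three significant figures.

V = 4Q/(πD²) = 4·0.218/(π·0.310²) = 2.888 m/s
Re = VD/ν = 2.888·0.310/7.92×10^-7 = 1.13×10^6 → turbulent
ε/D = 0.17/310 = 5.48×10^-4
Haaland: f = 0.01745
h_f = f(L/D)V²/(2g) = 0.01745·(1970/0.310)·2.888²/(2·9.81) = 47.15 m

h_f ≈ 47.2 m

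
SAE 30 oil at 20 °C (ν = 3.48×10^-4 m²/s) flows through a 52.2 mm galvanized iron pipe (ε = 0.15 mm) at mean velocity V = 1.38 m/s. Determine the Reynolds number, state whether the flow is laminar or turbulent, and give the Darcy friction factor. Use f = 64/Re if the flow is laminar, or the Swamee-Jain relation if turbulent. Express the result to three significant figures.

Re = VD/ν = 1.380·0.0522/3.48×10^-4 = 207
Re < 2300 → laminar → f = 64/Re = 0.3092

Re ≈ 207; laminar; f = 64/Re ≈ 0.309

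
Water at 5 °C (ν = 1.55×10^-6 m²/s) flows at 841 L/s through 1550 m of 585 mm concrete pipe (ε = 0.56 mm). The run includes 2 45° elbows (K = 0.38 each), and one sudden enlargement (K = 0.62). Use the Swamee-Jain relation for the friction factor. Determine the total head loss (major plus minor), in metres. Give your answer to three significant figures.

H_L ≈ 26.8 m

V = 4Q/(πD²) = 3.129 m/s; V²/2g = 0.4990 m
Re = 1.18×10^6, ε/D = 9.57×10^-4 → f = 0.01978 (Swamee-Jain)
Major: h_f = f(L/D)·V²/2g = 0.01978·2650·0.4990 = 26.15 m
Minor: ΣK = 1.38; h_m = ΣK·V²/2g = 0.6886 m
Total H_L = 26.15 + 0.6886 = 26.84 m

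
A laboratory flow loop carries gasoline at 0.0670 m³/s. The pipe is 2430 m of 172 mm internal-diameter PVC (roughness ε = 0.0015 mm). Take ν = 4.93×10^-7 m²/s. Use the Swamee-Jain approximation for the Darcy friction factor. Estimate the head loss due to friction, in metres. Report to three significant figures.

h_f ≈ 70.7 m

V = 4Q/(πD²) = 4·0.0670/(π·0.172²) = 2.884 m/s
Re = VD/ν = 2.884·0.172/4.93×10^-7 = 1.01×10^6 → turbulent
ε/D = 0.0015/172 = 8.72×10^-6
Swamee-Jain: f = 0.01181
h_f = f(L/D)V²/(2g) = 0.01181·(2430/0.172)·2.884²/(2·9.81) = 70.72 m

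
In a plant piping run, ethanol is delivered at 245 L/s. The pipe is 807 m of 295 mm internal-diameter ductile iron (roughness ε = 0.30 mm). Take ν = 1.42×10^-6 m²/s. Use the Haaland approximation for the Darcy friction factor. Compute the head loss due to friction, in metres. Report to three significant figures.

V = 4Q/(πD²) = 4·0.245/(π·0.295²) = 3.585 m/s
Re = VD/ν = 3.585·0.295/1.42×10^-6 = 7.45×10^5 → turbulent
ε/D = 0.30/295 = 0.00102
Haaland: f = 0.02011
h_f = f(L/D)V²/(2g) = 0.02011·(807/0.295)·3.585²/(2·9.81) = 36.02 m

h_f ≈ 36.0 m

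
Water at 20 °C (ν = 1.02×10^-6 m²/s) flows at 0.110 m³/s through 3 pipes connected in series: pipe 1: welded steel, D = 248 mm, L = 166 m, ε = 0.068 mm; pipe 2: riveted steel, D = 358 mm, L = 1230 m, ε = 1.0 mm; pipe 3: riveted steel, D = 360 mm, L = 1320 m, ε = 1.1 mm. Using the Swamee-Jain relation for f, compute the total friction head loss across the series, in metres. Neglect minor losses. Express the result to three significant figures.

H ≈ 14.2 m

Pipe 1: V = 2.277 m/s, Re = 5.54×10^5, ε/D = 2.74×10^-4, f = 0.01605, h_1 = f(L/D)V²/2g = 2.839 m
Pipe 2: V = 1.093 m/s, Re = 3.84×10^5, ε/D = 0.00279, f = 0.02615, h_2 = f(L/D)V²/2g = 5.468 m
Pipe 3: V = 1.081 m/s, Re = 3.81×10^5, ε/D = 0.00306, f = 0.02678, h_3 = f(L/D)V²/2g = 5.845 m
Series → Q common, losses add: H = Σh = 14.15 m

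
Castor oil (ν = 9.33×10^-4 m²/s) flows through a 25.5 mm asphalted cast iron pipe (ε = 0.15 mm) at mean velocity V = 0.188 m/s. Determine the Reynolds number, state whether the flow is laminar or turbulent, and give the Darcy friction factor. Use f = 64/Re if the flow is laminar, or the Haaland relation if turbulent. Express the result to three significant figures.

Re ≈ 5.14; laminar; f = 64/Re ≈ 12.5

Re = VD/ν = 0.1880·0.0255/9.33×10^-4 = 5.14
Re < 2300 → laminar → f = 64/Re = 12.46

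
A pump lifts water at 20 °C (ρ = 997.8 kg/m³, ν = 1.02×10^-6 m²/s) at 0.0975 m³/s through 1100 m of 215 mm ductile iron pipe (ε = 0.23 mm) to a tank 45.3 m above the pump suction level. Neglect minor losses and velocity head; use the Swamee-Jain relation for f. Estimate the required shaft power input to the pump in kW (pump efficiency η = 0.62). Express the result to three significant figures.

P_shaft ≈ 129 kW

V = 4Q/(πD²) = 2.686 m/s; Re = 5.66×10^5; ε/D = 0.00107; f = 0.02058
h_f = f(L/D)V²/2g = 38.71 m
Total head H = z + h_f = 45.3 + 38.71 = 84.01 m
P_hyd = ρgQH = 997.8·9.81·0.0975·84.01 = 80.18 kW
P_shaft = P_hyd/η = 80.18/0.62 = 129.3 kW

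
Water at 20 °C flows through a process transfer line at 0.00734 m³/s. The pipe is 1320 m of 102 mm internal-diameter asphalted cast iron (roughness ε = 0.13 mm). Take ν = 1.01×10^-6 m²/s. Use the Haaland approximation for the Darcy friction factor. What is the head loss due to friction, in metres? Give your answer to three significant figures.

h_f ≈ 12.3 m

V = 4Q/(πD²) = 4·0.00734/(π·0.102²) = 0.8983 m/s
Re = VD/ν = 0.8983·0.102/1.01×10^-6 = 9.07×10^4 → turbulent
ε/D = 0.13/102 = 0.00127
Haaland: f = 0.02306
h_f = f(L/D)V²/(2g) = 0.02306·(1320/0.102)·0.8983²/(2·9.81) = 12.27 m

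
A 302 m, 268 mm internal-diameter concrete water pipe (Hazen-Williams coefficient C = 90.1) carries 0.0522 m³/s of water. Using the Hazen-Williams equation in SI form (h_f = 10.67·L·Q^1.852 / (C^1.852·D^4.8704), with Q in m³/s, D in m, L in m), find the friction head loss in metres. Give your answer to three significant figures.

h_f ≈ 1.99 m

h_f = 10.67·302·0.0522^1.852 / (90.1^1.852·0.268^4.8704) = 1.988 m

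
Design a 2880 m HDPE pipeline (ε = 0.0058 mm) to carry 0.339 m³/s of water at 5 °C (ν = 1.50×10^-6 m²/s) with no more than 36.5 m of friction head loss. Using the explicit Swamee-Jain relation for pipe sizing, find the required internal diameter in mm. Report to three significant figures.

D ≈ 398 mm

Swamee-Jain (Type III): D = 0.66·[ε^1.25·(LQ²/(gh_f))^4.75 + ν·Q^9.4·(L/(gh_f))^5.2]^0.04
LQ²/(gh_f) = 0.9243; L/(gh_f) = 8.043
Term 1 = ε^1.25·(…)^4.75 = 1.96×10^-7; Term 2 = ν·Q^9.4·(…)^5.2 = 2.94×10^-6
D = 0.66·(1.96×10^-7 + 2.94×10^-6)^0.04 = 0.3976 m = 398 mm
Check: V = 2.73 m/s, Re = 7.24×10^5, f = 0.01256, h_f = 34.6 m ≈ 36.5 m ✓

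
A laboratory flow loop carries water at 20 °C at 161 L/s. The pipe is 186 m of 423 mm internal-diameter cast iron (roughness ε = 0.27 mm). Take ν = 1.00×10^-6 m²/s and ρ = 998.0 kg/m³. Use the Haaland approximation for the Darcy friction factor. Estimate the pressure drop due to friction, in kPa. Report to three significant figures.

V = 4Q/(πD²) = 4·0.161/(π·0.423²) = 1.146 m/s
Re = VD/ν = 1.146·0.423/1.00×10^-6 = 4.85×10^5 → turbulent
ε/D = 0.27/423 = 6.38×10^-4
Haaland: f = 0.01842
h_f = f(L/D)V²/(2g) = 0.01842·(186/0.423)·1.146²/(2·9.81) = 0.5420 m
Δp = ρg·h_f = 998.0·9.81·0.5420 = 5.306 kPa

Δp ≈ 5.31 kPa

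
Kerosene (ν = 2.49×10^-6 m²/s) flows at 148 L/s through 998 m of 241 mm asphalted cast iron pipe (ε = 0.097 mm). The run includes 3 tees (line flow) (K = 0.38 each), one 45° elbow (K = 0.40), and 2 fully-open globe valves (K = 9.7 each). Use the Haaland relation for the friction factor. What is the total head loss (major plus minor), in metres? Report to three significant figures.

H_L ≈ 49.9 m

V = 4Q/(πD²) = 3.244 m/s; V²/2g = 0.5365 m
Re = 3.14×10^5, ε/D = 4.02×10^-4 → f = 0.01742 (Haaland)
Major: h_f = f(L/D)·V²/2g = 0.01742·4141·0.5365 = 38.71 m
Minor: ΣK = 20.9; h_m = ΣK·V²/2g = 11.23 m
Total H_L = 38.71 + 11.23 = 49.95 m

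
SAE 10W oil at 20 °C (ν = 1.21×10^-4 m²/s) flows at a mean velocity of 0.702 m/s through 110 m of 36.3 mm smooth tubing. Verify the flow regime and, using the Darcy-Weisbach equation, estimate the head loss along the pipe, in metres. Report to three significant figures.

h_f ≈ 23.1 m

Re = VD/ν = 0.702·0.03630/1.21×10^-4 = 211 → laminar (Re < 2300)
f = 64/Re = 0.3039
h_f = f(L/D)V²/(2g) = 0.3039·(110/0.03630)·0.702²/(2·9.81) = 23.13 m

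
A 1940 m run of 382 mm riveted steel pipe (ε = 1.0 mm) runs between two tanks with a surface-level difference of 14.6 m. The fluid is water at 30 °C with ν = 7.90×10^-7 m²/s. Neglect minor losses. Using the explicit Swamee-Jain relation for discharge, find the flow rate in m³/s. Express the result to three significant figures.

Swamee-Jain (Type II): Q = -0.965·√(gD⁵h_f/L)·ln[ε/(3.7D) + √(3.17ν²L/(gD³h_f))]
√(gD⁵h_f/L) = √(9.81·0.382⁵·14.6/1940) = 0.02451
ε/(3.7D) = 7.08×10^-4; √(3.17ν²L/(gD³h_f)) = 2.19×10^-5
Q = -0.965·0.02451·ln(7.294×10^-4) = 0.1708 m³/s
Check: V = 1.49 m/s, Re = 7.21×10^5, f = 0.02549, h_f = 14.7 m ≈ 14.6 m ✓

Q ≈ 0.171 m³/s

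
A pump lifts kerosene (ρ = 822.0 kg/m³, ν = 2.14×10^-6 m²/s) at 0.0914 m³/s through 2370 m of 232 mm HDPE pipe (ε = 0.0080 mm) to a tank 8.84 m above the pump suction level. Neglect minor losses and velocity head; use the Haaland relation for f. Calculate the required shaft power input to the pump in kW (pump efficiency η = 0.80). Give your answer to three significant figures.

V = 4Q/(πD²) = 2.162 m/s; Re = 2.34×10^5; ε/D = 3.45×10^-5; f = 0.01528
h_f = f(L/D)V²/2g = 37.19 m
Total head H = z + h_f = 8.84 + 37.19 = 46.03 m
P_hyd = ρgQH = 822.0·9.81·0.0914·46.03 = 33.93 kW
P_shaft = P_hyd/η = 33.93/0.80 = 42.41 kW

P_shaft ≈ 42.4 kW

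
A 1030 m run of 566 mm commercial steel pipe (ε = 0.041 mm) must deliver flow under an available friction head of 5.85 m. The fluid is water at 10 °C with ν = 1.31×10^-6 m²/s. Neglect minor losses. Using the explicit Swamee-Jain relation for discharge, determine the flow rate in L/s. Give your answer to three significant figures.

Q ≈ 552 L/s

Swamee-Jain (Type II): Q = -0.965·√(gD⁵h_f/L)·ln[ε/(3.7D) + √(3.17ν²L/(gD³h_f))]
√(gD⁵h_f/L) = √(9.81·0.566⁵·5.85/1030) = 0.05689
ε/(3.7D) = 1.96×10^-5; √(3.17ν²L/(gD³h_f)) = 2.32×10^-5
Q = -0.965·0.05689·ln(4.278×10^-5) = 0.5522 m³/s
Check: V = 2.19 m/s, Re = 9.48×10^5, f = 0.01314, h_f = 5.87 m ≈ 5.85 m ✓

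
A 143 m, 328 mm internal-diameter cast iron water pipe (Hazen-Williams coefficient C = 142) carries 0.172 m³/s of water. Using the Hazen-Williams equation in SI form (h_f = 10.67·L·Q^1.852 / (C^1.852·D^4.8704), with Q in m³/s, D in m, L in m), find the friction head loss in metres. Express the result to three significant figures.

h_f = 10.67·143·0.172^1.852 / (142^1.852·0.328^4.8704) = 1.379 m

h_f ≈ 1.38 m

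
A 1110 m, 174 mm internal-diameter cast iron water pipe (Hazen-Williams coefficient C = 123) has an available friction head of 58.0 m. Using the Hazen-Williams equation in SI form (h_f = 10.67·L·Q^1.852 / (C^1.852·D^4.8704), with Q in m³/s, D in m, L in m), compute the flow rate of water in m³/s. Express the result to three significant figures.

Rearranging: Q = [h_f·C^1.852·D^4.8704 / (10.67·L)]^(1/1.852)
Q = [58.0·123^1.852·0.174^4.8704 / (10.67·1110)]^0.540 = 0.07004 m³/s

Q ≈ 0.0700 m³/s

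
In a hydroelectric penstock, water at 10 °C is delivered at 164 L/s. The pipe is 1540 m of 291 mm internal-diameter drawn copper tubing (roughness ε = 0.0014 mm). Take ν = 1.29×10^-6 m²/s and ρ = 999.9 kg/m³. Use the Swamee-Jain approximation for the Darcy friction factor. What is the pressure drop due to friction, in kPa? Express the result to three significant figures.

Δp ≈ 208 kPa

V = 4Q/(πD²) = 4·0.164/(π·0.291²) = 2.466 m/s
Re = VD/ν = 2.466·0.291/1.29×10^-6 = 5.56×10^5 → turbulent
ε/D = 0.0014/291 = 4.81×10^-6
Swamee-Jain: f = 0.01293
h_f = f(L/D)V²/(2g) = 0.01293·(1540/0.291)·2.466²/(2·9.81) = 21.20 m
Δp = ρg·h_f = 999.9·9.81·21.20 = 208.0 kPa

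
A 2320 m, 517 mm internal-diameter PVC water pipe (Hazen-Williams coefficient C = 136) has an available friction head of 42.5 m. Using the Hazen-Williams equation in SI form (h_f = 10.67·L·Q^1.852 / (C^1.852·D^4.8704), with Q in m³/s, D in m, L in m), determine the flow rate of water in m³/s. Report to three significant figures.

Q ≈ 0.771 m³/s

Rearranging: Q = [h_f·C^1.852·D^4.8704 / (10.67·L)]^(1/1.852)
Q = [42.5·136^1.852·0.517^4.8704 / (10.67·2320)]^0.540 = 0.7708 m³/s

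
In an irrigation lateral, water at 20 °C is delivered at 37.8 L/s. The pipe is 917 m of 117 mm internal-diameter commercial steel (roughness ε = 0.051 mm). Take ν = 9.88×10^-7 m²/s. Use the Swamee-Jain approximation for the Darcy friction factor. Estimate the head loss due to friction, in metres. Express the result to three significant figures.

h_f ≈ 86.7 m

V = 4Q/(πD²) = 4·0.0378/(π·0.117²) = 3.516 m/s
Re = VD/ν = 3.516·0.117/9.88×10^-7 = 4.16×10^5 → turbulent
ε/D = 0.051/117 = 4.36×10^-4
Swamee-Jain: f = 0.01755
h_f = f(L/D)V²/(2g) = 0.01755·(917/0.117)·3.516²/(2·9.81) = 86.65 m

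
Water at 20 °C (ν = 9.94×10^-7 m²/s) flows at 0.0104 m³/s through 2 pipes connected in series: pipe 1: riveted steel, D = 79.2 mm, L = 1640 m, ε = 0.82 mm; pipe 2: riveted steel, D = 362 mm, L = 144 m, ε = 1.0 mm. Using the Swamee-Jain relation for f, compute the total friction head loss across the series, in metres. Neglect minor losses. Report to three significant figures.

H ≈ 183 m

Pipe 1: V = 2.111 m/s, Re = 1.68×10^5, ε/D = 0.0104, f = 0.03888, h_1 = f(L/D)V²/2g = 182.9 m
Pipe 2: V = 0.1010 m/s, Re = 3.68×10^4, ε/D = 0.00276, f = 0.02925, h_2 = f(L/D)V²/2g = 0.006056 m
Series → Q common, losses add: H = Σh = 182.9 m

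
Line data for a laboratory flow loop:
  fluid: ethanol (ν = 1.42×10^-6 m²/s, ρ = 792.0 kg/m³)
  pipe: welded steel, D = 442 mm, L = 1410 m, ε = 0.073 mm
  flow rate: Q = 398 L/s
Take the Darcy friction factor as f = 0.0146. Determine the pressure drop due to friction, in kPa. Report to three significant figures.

Δp ≈ 124 kPa

V = 4Q/(πD²) = 4·0.398/(π·0.442²) = 2.594 m/s
h_f = f(L/D)V²/(2g) = 0.01460·(1410/0.442)·2.594²/(2·9.81) = 15.97 m
Δp = ρg·h_f = 792.0·9.81·15.97 = 124.1 kPa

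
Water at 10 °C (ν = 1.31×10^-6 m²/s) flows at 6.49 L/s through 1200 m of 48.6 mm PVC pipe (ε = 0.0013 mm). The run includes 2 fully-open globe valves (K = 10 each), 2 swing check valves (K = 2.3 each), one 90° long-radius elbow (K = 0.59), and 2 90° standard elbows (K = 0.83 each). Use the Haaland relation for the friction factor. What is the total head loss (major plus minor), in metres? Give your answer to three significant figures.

H_L ≈ 279 m

V = 4Q/(πD²) = 3.499 m/s; V²/2g = 0.6238 m
Re = 1.30×10^5, ε/D = 2.67×10^-5 → f = 0.01702 (Haaland)
Major: h_f = f(L/D)·V²/2g = 0.01702·24691·0.6238 = 262.1 m
Minor: ΣK = 26.8; h_m = ΣK·V²/2g = 16.75 m
Total H_L = 262.1 + 16.75 = 278.9 m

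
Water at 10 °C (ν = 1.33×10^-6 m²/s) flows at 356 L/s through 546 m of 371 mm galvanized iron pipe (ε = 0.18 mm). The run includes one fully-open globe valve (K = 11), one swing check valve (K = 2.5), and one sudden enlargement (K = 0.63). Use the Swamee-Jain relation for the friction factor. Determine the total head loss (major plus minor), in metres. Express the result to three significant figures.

H_L ≈ 21.8 m

V = 4Q/(πD²) = 3.293 m/s; V²/2g = 0.5527 m
Re = 9.19×10^5, ε/D = 4.85×10^-4 → f = 0.01725 (Swamee-Jain)
Major: h_f = f(L/D)·V²/2g = 0.01725·1472·0.5527 = 14.03 m
Minor: ΣK = 14.1; h_m = ΣK·V²/2g = 7.810 m
Total H_L = 14.03 + 7.810 = 21.84 m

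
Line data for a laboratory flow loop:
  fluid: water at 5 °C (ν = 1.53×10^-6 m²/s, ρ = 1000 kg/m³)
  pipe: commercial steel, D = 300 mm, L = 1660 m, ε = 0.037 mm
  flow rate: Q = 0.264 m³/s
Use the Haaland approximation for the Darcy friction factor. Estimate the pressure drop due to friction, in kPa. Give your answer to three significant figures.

V = 4Q/(πD²) = 4·0.264/(π·0.300²) = 3.735 m/s
Re = VD/ν = 3.735·0.300/1.53×10^-6 = 7.32×10^5 → turbulent
ε/D = 0.037/300 = 1.23×10^-4
Haaland: f = 0.01400
h_f = f(L/D)V²/(2g) = 0.01400·(1660/0.300)·3.735²/(2·9.81) = 55.06 m
Δp = ρg·h_f = 1000·9.81·55.06 = 540.2 kPa

Δp ≈ 540 kPa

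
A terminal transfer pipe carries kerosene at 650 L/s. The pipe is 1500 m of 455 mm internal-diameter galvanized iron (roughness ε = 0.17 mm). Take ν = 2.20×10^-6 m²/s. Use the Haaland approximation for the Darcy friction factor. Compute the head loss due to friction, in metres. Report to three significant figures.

V = 4Q/(πD²) = 4·0.650/(π·0.455²) = 3.998 m/s
Re = VD/ν = 3.998·0.455/2.20×10^-6 = 8.27×10^5 → turbulent
ε/D = 0.17/455 = 3.74×10^-4
Haaland: f = 0.01634
h_f = f(L/D)V²/(2g) = 0.01634·(1500/0.455)·3.998²/(2·9.81) = 43.87 m

h_f ≈ 43.9 m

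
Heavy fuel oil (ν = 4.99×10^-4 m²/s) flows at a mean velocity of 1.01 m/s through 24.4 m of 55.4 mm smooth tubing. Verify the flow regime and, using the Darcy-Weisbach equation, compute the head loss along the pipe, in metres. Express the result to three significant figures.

Re = VD/ν = 1.01·0.05540/4.99×10^-4 = 112 → laminar (Re < 2300)
f = 64/Re = 0.5708
h_f = f(L/D)V²/(2g) = 0.5708·(24.4/0.05540)·1.01²/(2·9.81) = 13.07 m

h_f ≈ 13.1 m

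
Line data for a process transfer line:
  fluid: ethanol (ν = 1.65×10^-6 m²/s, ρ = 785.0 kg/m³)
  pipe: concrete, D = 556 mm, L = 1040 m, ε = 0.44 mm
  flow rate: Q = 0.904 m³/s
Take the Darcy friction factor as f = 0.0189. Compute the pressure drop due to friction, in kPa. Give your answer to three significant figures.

V = 4Q/(πD²) = 4·0.904/(π·0.556²) = 3.723 m/s
h_f = f(L/D)V²/(2g) = 0.01890·(1040/0.556)·3.723²/(2·9.81) = 24.98 m
Δp = ρg·h_f = 785.0·9.81·24.98 = 192.4 kPa

Δp ≈ 192 kPa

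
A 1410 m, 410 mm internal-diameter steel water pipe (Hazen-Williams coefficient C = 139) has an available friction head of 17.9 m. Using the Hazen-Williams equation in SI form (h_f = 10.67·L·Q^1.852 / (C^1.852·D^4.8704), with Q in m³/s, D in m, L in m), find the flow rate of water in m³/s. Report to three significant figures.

Rearranging: Q = [h_f·C^1.852·D^4.8704 / (10.67·L)]^(1/1.852)
Q = [17.9·139^1.852·0.410^4.8704 / (10.67·1410)]^0.540 = 0.3512 m³/s

Q ≈ 0.351 m³/s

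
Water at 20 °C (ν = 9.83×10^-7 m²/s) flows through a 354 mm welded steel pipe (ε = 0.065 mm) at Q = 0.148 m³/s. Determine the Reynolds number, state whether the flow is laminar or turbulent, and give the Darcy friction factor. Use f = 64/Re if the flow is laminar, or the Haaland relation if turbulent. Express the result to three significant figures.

V = 4Q/(πD²) = 1.504 m/s
Re = VD/ν = 1.504·0.354/9.83×10^-7 = 5.42×10^5
Re > 4000 → turbulent; ε/D = 1.84×10^-4
Haaland: f = 0.01503

Re ≈ 5.42×10^5; turbulent; f ≈ 0.0150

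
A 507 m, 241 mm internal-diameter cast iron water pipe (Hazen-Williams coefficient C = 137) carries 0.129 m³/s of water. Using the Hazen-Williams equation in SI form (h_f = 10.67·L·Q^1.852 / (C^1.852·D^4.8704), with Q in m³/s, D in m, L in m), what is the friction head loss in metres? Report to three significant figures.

h_f ≈ 13.8 m

h_f = 10.67·507·0.129^1.852 / (137^1.852·0.241^4.8704) = 13.76 m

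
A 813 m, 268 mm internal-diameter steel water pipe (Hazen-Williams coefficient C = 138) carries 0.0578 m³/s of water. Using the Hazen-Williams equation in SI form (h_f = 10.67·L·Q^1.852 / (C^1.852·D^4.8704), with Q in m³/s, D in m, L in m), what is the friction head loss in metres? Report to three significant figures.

h_f ≈ 2.93 m

h_f = 10.67·813·0.0578^1.852 / (138^1.852·0.268^4.8704) = 2.934 m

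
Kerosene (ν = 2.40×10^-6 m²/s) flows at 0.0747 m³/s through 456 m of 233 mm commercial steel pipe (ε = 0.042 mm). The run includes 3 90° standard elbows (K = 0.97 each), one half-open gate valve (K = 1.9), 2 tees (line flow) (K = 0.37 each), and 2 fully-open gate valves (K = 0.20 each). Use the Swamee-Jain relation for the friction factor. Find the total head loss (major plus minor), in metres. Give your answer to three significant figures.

V = 4Q/(πD²) = 1.752 m/s; V²/2g = 0.1564 m
Re = 1.70×10^5, ε/D = 1.80×10^-4 → f = 0.01738 (Swamee-Jain)
Major: h_f = f(L/D)·V²/2g = 0.01738·1957·0.1564 = 5.322 m
Minor: ΣK = 5.95; h_m = ΣK·V²/2g = 0.9308 m
Total H_L = 5.322 + 0.9308 = 6.252 m

H_L ≈ 6.25 m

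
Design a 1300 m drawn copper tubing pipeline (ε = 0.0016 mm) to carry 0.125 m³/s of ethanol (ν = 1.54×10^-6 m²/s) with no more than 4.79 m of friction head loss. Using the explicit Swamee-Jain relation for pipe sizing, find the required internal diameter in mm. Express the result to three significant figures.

D ≈ 353 mm

Swamee-Jain (Type III): D = 0.66·[ε^1.25·(LQ²/(gh_f))^4.75 + ν·Q^9.4·(L/(gh_f))^5.2]^0.04
LQ²/(gh_f) = 0.4323; L/(gh_f) = 27.67
Term 1 = ε^1.25·(…)^4.75 = 1.06×10^-9; Term 2 = ν·Q^9.4·(…)^5.2 = 1.57×10^-7
D = 0.66·(1.06×10^-9 + 1.57×10^-7)^0.04 = 0.3528 m = 353 mm
Check: V = 1.28 m/s, Re = 2.93×10^5, f = 0.01449, h_f = 4.45 m ≈ 4.79 m ✓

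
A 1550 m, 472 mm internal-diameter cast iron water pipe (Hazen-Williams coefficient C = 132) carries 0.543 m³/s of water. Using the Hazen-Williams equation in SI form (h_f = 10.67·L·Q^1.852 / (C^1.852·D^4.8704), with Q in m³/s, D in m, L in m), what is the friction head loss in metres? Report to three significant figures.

h_f ≈ 24.4 m

h_f = 10.67·1550·0.543^1.852 / (132^1.852·0.472^4.8704) = 24.44 m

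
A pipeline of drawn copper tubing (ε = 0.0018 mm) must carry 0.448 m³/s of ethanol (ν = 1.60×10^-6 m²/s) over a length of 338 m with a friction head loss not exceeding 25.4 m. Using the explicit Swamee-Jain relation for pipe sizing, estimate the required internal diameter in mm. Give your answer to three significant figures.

D ≈ 305 mm

Swamee-Jain (Type III): D = 0.66·[ε^1.25·(LQ²/(gh_f))^4.75 + ν·Q^9.4·(L/(gh_f))^5.2]^0.04
LQ²/(gh_f) = 0.2723; L/(gh_f) = 1.356
Term 1 = ε^1.25·(…)^4.75 = 1.37×10^-10; Term 2 = ν·Q^9.4·(…)^5.2 = 4.12×10^-9
D = 0.66·(1.37×10^-10 + 4.12×10^-9)^0.04 = 0.3053 m = 305 mm
Check: V = 6.12 m/s, Re = 1.17×10^6, f = 0.01147, h_f = 24.3 m ≈ 25.4 m ✓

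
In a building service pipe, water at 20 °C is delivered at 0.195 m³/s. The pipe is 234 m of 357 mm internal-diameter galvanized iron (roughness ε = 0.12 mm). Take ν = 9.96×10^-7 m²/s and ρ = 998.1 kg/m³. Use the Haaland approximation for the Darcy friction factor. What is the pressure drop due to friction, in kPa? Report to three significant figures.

Δp ≈ 20.1 kPa

V = 4Q/(πD²) = 4·0.195/(π·0.357²) = 1.948 m/s
Re = VD/ν = 1.948·0.357/9.96×10^-7 = 6.98×10^5 → turbulent
ε/D = 0.12/357 = 3.36×10^-4
Haaland: f = 0.01615
h_f = f(L/D)V²/(2g) = 0.01615·(234/0.357)·1.948²/(2·9.81) = 2.048 m
Δp = ρg·h_f = 998.1·9.81·2.048 = 20.05 kPa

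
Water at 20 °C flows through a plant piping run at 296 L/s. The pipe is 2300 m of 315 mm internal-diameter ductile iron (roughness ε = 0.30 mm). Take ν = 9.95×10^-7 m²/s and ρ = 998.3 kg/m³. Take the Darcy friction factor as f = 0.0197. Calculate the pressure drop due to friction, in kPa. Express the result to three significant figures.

V = 4Q/(πD²) = 4·0.296/(π·0.315²) = 3.798 m/s
h_f = f(L/D)V²/(2g) = 0.01970·(2300/0.315)·3.798²/(2·9.81) = 105.8 m
Δp = ρg·h_f = 998.3·9.81·105.8 = 1036 kPa

Δp ≈ 1040 kPa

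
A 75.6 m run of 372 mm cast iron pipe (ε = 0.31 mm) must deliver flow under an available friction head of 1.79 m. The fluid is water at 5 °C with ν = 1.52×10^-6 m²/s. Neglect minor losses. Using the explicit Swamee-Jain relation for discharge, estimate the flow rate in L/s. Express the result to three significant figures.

Swamee-Jain (Type II): Q = -0.965·√(gD⁵h_f/L)·ln[ε/(3.7D) + √(3.17ν²L/(gD³h_f))]
√(gD⁵h_f/L) = √(9.81·0.372⁵·1.79/75.6) = 0.04068
ε/(3.7D) = 2.25×10^-4; √(3.17ν²L/(gD³h_f)) = 2.47×10^-5
Q = -0.965·0.04068·ln(2.500×10^-4) = 0.3256 m³/s
Check: V = 3.00 m/s, Re = 7.33×10^5, f = 0.01937, h_f = 1.80 m ≈ 1.79 m ✓

Q ≈ 326 L/s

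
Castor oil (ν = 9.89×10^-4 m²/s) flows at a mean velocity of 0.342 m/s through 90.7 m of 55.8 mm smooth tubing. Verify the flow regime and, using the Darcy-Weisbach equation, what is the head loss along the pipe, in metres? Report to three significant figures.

Re = VD/ν = 0.342·0.05580/9.89×10^-4 = 19.3 → laminar (Re < 2300)
f = 64/Re = 3.317
h_f = f(L/D)V²/(2g) = 3.317·(90.7/0.05580)·0.342²/(2·9.81) = 32.14 m

h_f ≈ 32.1 m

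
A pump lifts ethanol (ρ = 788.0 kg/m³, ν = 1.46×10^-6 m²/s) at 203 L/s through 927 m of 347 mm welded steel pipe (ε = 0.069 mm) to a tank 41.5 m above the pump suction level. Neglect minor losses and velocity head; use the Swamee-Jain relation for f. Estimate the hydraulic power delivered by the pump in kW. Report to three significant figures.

P_hyd ≈ 80.4 kW

V = 4Q/(πD²) = 2.147 m/s; Re = 5.10×10^5; ε/D = 1.99×10^-4; f = 0.01547
h_f = f(L/D)V²/2g = 9.708 m
Total head H = z + h_f = 41.5 + 9.708 = 51.21 m
P_hyd = ρgQH = 788.0·9.81·0.203·51.21 = 80.36 kW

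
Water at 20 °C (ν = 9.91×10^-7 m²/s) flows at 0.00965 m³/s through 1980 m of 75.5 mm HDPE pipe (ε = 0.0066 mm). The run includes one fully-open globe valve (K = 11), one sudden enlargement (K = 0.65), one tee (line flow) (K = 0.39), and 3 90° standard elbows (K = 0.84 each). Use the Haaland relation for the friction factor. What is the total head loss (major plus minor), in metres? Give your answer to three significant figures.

V = 4Q/(πD²) = 2.155 m/s; V²/2g = 0.2368 m
Re = 1.64×10^5, ε/D = 8.74×10^-5 → f = 0.01664 (Haaland)
Major: h_f = f(L/D)·V²/2g = 0.01664·26225·0.2368 = 103.3 m
Minor: ΣK = 14.6; h_m = ΣK·V²/2g = 3.448 m
Total H_L = 103.3 + 3.448 = 106.8 m

H_L ≈ 107 m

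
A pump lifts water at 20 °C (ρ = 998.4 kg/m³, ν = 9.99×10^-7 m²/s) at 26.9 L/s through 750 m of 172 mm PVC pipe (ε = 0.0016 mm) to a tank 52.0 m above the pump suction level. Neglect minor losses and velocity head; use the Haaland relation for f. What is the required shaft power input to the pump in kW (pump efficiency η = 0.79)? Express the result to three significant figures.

V = 4Q/(πD²) = 1.158 m/s; Re = 1.99×10^5; ε/D = 9.30×10^-6; f = 0.01556
h_f = f(L/D)V²/2g = 4.636 m
Total head H = z + h_f = 52.0 + 4.636 = 56.64 m
P_hyd = ρgQH = 998.4·9.81·0.0269·56.64 = 14.92 kW
P_shaft = P_hyd/η = 14.92/0.79 = 18.89 kW

P_shaft ≈ 18.9 kW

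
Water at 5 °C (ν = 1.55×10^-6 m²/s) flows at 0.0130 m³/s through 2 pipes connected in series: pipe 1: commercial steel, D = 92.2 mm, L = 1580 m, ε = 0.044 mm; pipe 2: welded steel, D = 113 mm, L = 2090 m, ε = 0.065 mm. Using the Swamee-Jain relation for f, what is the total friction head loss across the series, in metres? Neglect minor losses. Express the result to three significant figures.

Pipe 1: V = 1.947 m/s, Re = 1.16×10^5, ε/D = 4.77×10^-4, f = 0.01994, h_1 = f(L/D)V²/2g = 66.04 m
Pipe 2: V = 1.296 m/s, Re = 9.45×10^4, ε/D = 5.75×10^-4, f = 0.02088, h_2 = f(L/D)V²/2g = 33.07 m
Series → Q common, losses add: H = Σh = 99.11 m

H ≈ 99.1 m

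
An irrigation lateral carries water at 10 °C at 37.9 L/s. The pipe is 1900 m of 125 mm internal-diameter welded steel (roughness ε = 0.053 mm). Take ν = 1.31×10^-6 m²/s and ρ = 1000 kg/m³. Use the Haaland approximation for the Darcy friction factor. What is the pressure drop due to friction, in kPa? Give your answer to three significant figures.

V = 4Q/(πD²) = 4·0.0379/(π·0.125²) = 3.088 m/s
Re = VD/ν = 3.088·0.125/1.31×10^-6 = 2.95×10^5 → turbulent
ε/D = 0.053/125 = 4.24×10^-4
Haaland: f = 0.01764
h_f = f(L/D)V²/(2g) = 0.01764·(1900/0.125)·3.088²/(2·9.81) = 130.4 m
Δp = ρg·h_f = 1000·9.81·130.4 = 1279 kPa

Δp ≈ 1280 kPa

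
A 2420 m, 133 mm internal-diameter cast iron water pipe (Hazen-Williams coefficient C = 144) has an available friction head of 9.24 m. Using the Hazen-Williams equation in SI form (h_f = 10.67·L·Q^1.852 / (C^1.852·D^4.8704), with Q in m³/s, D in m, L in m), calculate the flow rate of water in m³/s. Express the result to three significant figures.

Rearranging: Q = [h_f·C^1.852·D^4.8704 / (10.67·L)]^(1/1.852)
Q = [9.24·144^1.852·0.133^4.8704 / (10.67·2420)]^0.540 = 0.009849 m³/s

Q ≈ 0.00985 m³/s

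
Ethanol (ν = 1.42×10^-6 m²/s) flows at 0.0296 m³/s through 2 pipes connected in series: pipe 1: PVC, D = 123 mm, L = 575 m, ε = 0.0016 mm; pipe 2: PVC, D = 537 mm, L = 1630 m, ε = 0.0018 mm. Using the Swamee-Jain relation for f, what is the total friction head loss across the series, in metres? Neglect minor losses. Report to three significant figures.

H ≈ 22.9 m

Pipe 1: V = 2.491 m/s, Re = 2.16×10^5, ε/D = 1.30×10^-5, f = 0.01543, h_1 = f(L/D)V²/2g = 22.81 m
Pipe 2: V = 0.1307 m/s, Re = 4.94×10^4, ε/D = 3.35×10^-6, f = 0.02083, h_2 = f(L/D)V²/2g = 0.05504 m
Series → Q common, losses add: H = Σh = 22.87 m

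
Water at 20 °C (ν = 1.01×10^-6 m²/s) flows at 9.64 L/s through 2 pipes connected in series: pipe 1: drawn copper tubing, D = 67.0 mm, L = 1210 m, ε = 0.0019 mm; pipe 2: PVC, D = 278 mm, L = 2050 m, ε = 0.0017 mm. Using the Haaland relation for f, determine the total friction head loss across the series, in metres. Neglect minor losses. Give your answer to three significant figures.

Pipe 1: V = 2.734 m/s, Re = 1.81×10^5, ε/D = 2.84×10^-5, f = 0.01597, h_1 = f(L/D)V²/2g = 109.9 m
Pipe 2: V = 0.1588 m/s, Re = 4.37×10^4, ε/D = 6.12×10^-6, f = 0.02137, h_2 = f(L/D)V²/2g = 0.2025 m
Series → Q common, losses add: H = Σh = 110.1 m

H ≈ 110 m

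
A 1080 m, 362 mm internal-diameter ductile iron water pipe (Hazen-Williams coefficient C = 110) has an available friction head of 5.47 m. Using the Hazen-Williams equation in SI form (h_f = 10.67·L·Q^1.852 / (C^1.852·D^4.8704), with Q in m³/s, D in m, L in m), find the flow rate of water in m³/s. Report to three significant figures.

Q ≈ 0.122 m³/s

Rearranging: Q = [h_f·C^1.852·D^4.8704 / (10.67·L)]^(1/1.852)
Q = [5.47·110^1.852·0.362^4.8704 / (10.67·1080)]^0.540 = 0.1220 m³/s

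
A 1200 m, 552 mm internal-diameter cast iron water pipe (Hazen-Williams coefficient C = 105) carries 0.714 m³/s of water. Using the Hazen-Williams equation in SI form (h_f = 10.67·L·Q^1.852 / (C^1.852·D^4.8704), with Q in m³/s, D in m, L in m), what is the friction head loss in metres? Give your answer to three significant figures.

h_f = 10.67·1200·0.714^1.852 / (105^1.852·0.552^4.8704) = 22.39 m

h_f ≈ 22.4 m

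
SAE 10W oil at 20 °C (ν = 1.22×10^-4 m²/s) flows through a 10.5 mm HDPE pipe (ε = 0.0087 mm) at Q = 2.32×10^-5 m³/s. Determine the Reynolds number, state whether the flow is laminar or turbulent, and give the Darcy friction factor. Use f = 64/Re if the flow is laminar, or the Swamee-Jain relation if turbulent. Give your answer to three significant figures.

Re ≈ 23.1; laminar; f = 64/Re ≈ 2.78

V = 4Q/(πD²) = 0.2679 m/s
Re = VD/ν = 0.2679·0.0105/1.22×10^-4 = 23.1
Re < 2300 → laminar → f = 64/Re = 2.775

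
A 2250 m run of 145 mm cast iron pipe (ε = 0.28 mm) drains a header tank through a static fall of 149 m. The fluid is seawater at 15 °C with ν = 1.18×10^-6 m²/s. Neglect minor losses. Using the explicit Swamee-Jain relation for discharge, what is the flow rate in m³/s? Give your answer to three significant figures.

Swamee-Jain (Type II): Q = -0.965·√(gD⁵h_f/L)·ln[ε/(3.7D) + √(3.17ν²L/(gD³h_f))]
√(gD⁵h_f/L) = √(9.81·0.145⁵·149/2250) = 0.006453
ε/(3.7D) = 5.22×10^-4; √(3.17ν²L/(gD³h_f)) = 4.72×10^-5
Q = -0.965·0.006453·ln(5.691×10^-4) = 0.04653 m³/s
Check: V = 2.82 m/s, Re = 3.46×10^5, f = 0.02388, h_f = 150 m ≈ 149 m ✓

Q ≈ 0.0465 m³/s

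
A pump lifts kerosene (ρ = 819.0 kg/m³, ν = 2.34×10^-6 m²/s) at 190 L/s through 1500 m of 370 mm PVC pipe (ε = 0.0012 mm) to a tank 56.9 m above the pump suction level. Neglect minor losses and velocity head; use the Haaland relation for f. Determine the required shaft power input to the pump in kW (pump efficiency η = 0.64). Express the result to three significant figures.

V = 4Q/(πD²) = 1.767 m/s; Re = 2.79×10^5; ε/D = 3.24×10^-6; f = 0.01456
h_f = f(L/D)V²/2g = 9.395 m
Total head H = z + h_f = 56.9 + 9.395 = 66.29 m
P_hyd = ρgQH = 819.0·9.81·0.190·66.29 = 101.2 kW
P_shaft = P_hyd/η = 101.2/0.64 = 158.1 kW

P_shaft ≈ 158 kW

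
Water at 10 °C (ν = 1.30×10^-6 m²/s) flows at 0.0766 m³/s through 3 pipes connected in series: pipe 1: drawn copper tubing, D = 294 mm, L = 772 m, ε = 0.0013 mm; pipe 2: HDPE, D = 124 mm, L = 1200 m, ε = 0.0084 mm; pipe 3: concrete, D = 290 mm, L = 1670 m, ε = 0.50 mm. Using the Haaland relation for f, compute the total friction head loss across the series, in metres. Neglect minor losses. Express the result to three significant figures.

Pipe 1: V = 1.128 m/s, Re = 2.55×10^5, ε/D = 4.42×10^-6, f = 0.01482, h_1 = f(L/D)V²/2g = 2.525 m
Pipe 2: V = 6.343 m/s, Re = 6.05×10^5, ε/D = 6.77×10^-5, f = 0.01356, h_2 = f(L/D)V²/2g = 269.0 m
Pipe 3: V = 1.160 m/s, Re = 2.59×10^5, ε/D = 0.00172, f = 0.02325, h_3 = f(L/D)V²/2g = 9.176 m
Series → Q common, losses add: H = Σh = 280.7 m

H ≈ 281 m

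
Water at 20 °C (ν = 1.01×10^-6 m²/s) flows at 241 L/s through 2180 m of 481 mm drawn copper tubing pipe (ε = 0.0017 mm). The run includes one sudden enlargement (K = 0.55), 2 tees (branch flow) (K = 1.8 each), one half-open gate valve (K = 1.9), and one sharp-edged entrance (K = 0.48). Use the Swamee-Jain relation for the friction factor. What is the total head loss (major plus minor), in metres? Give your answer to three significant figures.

V = 4Q/(πD²) = 1.326 m/s; V²/2g = 0.08966 m
Re = 6.32×10^5, ε/D = 3.53×10^-6 → f = 0.01263 (Swamee-Jain)
Major: h_f = f(L/D)·V²/2g = 0.01263·4532·0.08966 = 5.131 m
Minor: ΣK = 6.53; h_m = ΣK·V²/2g = 0.5854 m
Total H_L = 5.131 + 0.5854 = 5.716 m

H_L ≈ 5.72 m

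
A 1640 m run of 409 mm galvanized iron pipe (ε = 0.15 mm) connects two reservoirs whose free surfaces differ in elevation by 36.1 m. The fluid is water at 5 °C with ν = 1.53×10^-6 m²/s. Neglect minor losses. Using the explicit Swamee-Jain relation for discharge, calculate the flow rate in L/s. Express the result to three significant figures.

Q ≈ 432 L/s

Swamee-Jain (Type II): Q = -0.965·√(gD⁵h_f/L)·ln[ε/(3.7D) + √(3.17ν²L/(gD³h_f))]
√(gD⁵h_f/L) = √(9.81·0.409⁵·36.1/1640) = 0.04971
ε/(3.7D) = 9.91×10^-5; √(3.17ν²L/(gD³h_f)) = 2.24×10^-5
Q = -0.965·0.04971·ln(1.215×10^-4) = 0.4325 m³/s
Check: V = 3.29 m/s, Re = 8.80×10^5, f = 0.01640, h_f = 36.3 m ≈ 36.1 m ✓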